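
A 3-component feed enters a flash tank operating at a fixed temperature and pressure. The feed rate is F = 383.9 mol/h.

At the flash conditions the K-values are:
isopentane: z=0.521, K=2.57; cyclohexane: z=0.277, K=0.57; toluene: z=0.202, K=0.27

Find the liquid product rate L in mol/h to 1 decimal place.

L = 154.4 mol/h

Newton–Raphson from β = 0.46:
  β = 0.460: g = 0.1045, g' = -0.757 → β = 0.598
Converged at β = 0.598.
Then V = β·F = 0.5978·383.9 = 229.5 mol/h and L = F − V = 154.4 mol/h.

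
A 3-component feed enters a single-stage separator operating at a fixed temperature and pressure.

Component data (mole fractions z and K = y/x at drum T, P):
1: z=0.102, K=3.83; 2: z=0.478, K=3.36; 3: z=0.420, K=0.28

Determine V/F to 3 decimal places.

V/F = 0.633

Material balance + equilibrium reduce to Σ zᵢ(Kᵢ−1)/(1+V/F(Kᵢ−1)) = 0.
g(0) = ΣzᵢKᵢ − 1 = 1.114 and g(1) = 1 − Σzᵢ/Kᵢ = -0.669, so a root lies in (0, 1).
Newton iteration, V/F⁰ = 0.48:
  V/F = 0.480: g = 0.1892, g' = -1.241 → V/F = 0.633
Converged at V/F = 0.633.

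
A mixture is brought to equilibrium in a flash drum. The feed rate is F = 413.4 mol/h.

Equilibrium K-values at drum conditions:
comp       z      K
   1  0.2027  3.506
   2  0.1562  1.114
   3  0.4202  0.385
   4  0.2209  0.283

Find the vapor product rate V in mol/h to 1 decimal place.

V = 33.4 mol/h

Newton–Raphson from β = 0.32:
  β = 0.3200: g = -0.22820, g' = -0.8316 → β = 0.0456
  β = 0.0456: g = 0.04401, g' = -1.3170 → β = 0.0790
  β = 0.0790: g = 0.00217, g' = -1.1922 → β = 0.0808
Converged at β = 0.0808.
Then V = β·F = 0.0808·413.4 = 33.4 mol/h and L = F − V = 380.0 mol/h.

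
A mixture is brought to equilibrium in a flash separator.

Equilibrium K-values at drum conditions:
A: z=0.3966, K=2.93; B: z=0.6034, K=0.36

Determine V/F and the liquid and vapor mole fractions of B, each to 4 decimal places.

V/F = 0.3070, x_B = 0.7510, y_B = 0.2704

Rachford–Rice: g(V/F) = Σ zᵢ(Kᵢ−1)/(1+V/F(Kᵢ−1)) = 0.
g(0) = ΣzᵢKᵢ − 1 = 0.3793 and g(1) = 1 − Σzᵢ/Kᵢ = -0.8115, so a root lies in (0, 1).
Newton iteration, V/F⁰ = 0.5:
  V/F = 0.5000: g = -0.17837, g' = -0.9171 → V/F = 0.3055
  V/F = 0.3055: g = 0.00149, g' = -0.9665 → V/F = 0.3070
Converged at V/F = 0.3070.
Compositions from xᵢ = zᵢ/(1+V/F(Kᵢ−1)), yᵢ = Kᵢxᵢ:
  A: x = 0.2490, y = 0.7296
  B: x = 0.7510, y = 0.2704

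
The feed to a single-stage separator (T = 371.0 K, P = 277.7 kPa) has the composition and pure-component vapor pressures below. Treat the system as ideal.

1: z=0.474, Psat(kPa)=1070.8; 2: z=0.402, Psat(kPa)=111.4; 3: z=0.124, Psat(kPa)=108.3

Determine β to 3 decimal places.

β = 0.604

Raoult's law: Kᵢ = Pᵢˢᵃᵗ/P = Pᵢˢᵃᵗ/277.7.
  K_1 = 1070.8/277.7 = 3.85596, K_2 = 111.4/277.7 = 0.40115, K_3 = 108.3/277.7 = 0.38999
Material balance + equilibrium reduce to Σ zᵢ(Kᵢ−1)/(1+β(Kᵢ−1)) = 0.
Check two-phase: ΣzᵢKᵢ = 2.037 > 1 and Σzᵢ/Kᵢ = 1.443 > 1, so g(0) = 1.037 > 0 and g(1) = -0.443 < 0.
Newton–Raphson from β = 0.5:
  β = 0.500: g = 0.1051, g' = -1.045 → β = 0.601
  β = 0.601: g = 0.0033, g' = -0.991 → β = 0.604
Converged at β = 0.604.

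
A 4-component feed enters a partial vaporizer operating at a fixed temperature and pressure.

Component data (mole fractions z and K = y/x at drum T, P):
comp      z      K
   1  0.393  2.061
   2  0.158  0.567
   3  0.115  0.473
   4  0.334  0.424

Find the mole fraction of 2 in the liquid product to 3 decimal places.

Rachford–Rice: g(ψ) = Σ zᵢ(Kᵢ−1)/(1+ψ(Kᵢ−1)) = 0.
Check two-phase: ΣzᵢKᵢ = 1.096 > 1 and Σzᵢ/Kᵢ = 1.500 > 1, so g(0) = 0.096 > 0 and g(1) = -0.500 < 0.
Newton–Raphson from ψ = 0.31:
  ψ = 0.310: g = -0.0719, g' = -0.500 → ψ = 0.166
  ψ = 0.166: g = 0.0016, g' = -0.528 → ψ = 0.169
Converged at ψ = 0.169.
Compositions from xᵢ = zᵢ/(1+ψ(Kᵢ−1)), yᵢ = Kᵢxᵢ:
  1: x = 0.333, y = 0.687
  2: x = 0.170, y = 0.097
  3: x = 0.126, y = 0.060
  4: x = 0.370, y = 0.157

x_2 = 0.170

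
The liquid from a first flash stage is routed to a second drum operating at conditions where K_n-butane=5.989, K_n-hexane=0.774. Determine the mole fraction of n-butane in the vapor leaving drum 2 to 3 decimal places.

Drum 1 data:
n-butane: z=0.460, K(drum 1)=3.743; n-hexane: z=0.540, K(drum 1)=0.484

y_n-butane (drum 2) = 0.260

Drum 1:
Iterate (Newton) starting at ψ₁ = 0.68:
  ψ₁ = 0.680: g = 0.0111, g' = -0.763 → ψ₁ = 0.695
Converged at ψ₁ = 0.695.
Drum-1 compositions:
  n-butane: x = 0.158, y = 0.593
  n-hexane: x = 0.842, y = 0.407
Drum-2 feed = drum-1 liquid: z₂ = (0.1583, 0.8417).
Drum 2:
Binary case is linear: z₁(K₁−1)(1+ψ₂(K₂−1)) + z₂(K₂−1)(1+ψ₂(K₁−1)) = 0
⇒ ψ₂ = [z₁(K₁−1)+z₂(K₂−1)] / [−(K₁−1)(K₂−1)] = 0.5997/1.1275 = 0.532
  n-butane: x = 0.043, y = 0.260
  n-hexane: x = 0.957, y = 0.740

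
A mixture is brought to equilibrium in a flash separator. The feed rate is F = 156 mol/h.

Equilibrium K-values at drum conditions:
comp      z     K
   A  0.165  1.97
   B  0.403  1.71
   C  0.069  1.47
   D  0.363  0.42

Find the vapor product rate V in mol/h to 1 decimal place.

V = 95.0 mol/h

Material balance + equilibrium reduce to Σ zᵢ(Kᵢ−1)/(1+β(Kᵢ−1)) = 0.
g(0) = ΣzᵢKᵢ − 1 = 0.268 and g(1) = 1 − Σzᵢ/Kᵢ = -0.231, so a root lies in (0, 1).
Iterate (Newton) starting at β = 0.5:
  β = 0.500: g = 0.0487, g' = -0.433 → β = 0.612
  β = 0.612: g = -0.0015, g' = -0.463 → β = 0.609
Converged at β = 0.609.
Then V = β·F = 0.6091·156 = 95.0 mol/h and L = F − V = 61.0 mol/h.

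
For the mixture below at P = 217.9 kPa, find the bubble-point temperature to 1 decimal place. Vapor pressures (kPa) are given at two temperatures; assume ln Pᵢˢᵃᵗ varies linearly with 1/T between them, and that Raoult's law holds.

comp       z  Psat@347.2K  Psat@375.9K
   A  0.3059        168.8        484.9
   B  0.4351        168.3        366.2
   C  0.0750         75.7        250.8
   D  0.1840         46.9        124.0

Bubble-point temperature: ΣzᵢPᵢˢᵃᵗ(T) = P. Interpolate ln Pᵢˢᵃᵗ = aᵢ + bᵢ/T.
  T = 347.2 K: ΣzᵢPᵢˢᵃᵗ = 139.17 kPa
  T = 375.9 K: ΣzᵢPᵢˢᵃᵗ = 349.29 kPa
  T = 361.5 K: ΣzᵢPᵢˢᵃᵗ = 223.59 kPa
  T = 354.4 K: ΣzᵢPᵢˢᵃᵗ = 177.42 kPa
  T = 357.9 K: ΣzᵢPᵢˢᵃᵗ = 199.04 kPa
  T = 359.7 K: ΣzᵢPᵢˢᵃᵗ = 211.01 kPa
Interpolating between 359.7 K and 361.5 K gives T ≈ 360.7 K.

T = 360.7 K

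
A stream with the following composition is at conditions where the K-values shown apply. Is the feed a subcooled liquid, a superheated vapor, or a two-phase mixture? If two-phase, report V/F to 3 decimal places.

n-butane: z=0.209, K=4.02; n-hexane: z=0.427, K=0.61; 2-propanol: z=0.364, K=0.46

two-phase, V/F = 0.192

ΣzᵢKᵢ = 1.268; Σzᵢ/Kᵢ = 1.543.
Both exceed 1, so a two-phase solution exists.
Iterate (Newton) starting at ψ = 0.5:
  ψ = 0.500: g = -0.2247, g' = -0.602 → ψ = 0.127
  ψ = 0.127: g = 0.0702, g' = -1.191 → ψ = 0.186
  ψ = 0.186: g = 0.0063, g' = -0.989 → ψ = 0.192
Converged at ψ = 0.192.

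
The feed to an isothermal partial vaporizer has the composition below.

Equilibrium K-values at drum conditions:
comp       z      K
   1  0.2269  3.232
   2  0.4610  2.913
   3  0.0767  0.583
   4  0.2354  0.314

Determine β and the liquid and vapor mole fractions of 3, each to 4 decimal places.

Let β = V/F and solve Σ zᵢ(Kᵢ−1)/(1+β(Kᵢ−1)) = 0.
g(0) = ΣzᵢKᵢ − 1 = 1.1949 and g(1) = 1 − Σzᵢ/Kᵢ = -0.1097, so a root lies in (0, 1).
Iterate (Newton) starting at β = 0.5:
  β = 0.5000: g = 0.40389, g' = -0.9711 → β = 0.9159
  β = 0.9159: g = 0.00059, g' = -1.1815 → β = 0.9164
Converged at β = 0.9164.
Compositions from xᵢ = zᵢ/(1+β(Kᵢ−1)), yᵢ = Kᵢxᵢ:
  1: x = 0.0745, y = 0.2408
  2: x = 0.1674, y = 0.4878
  3: x = 0.1241, y = 0.0724
  4: x = 0.6339, y = 0.1990

β = 0.9164, x_3 = 0.1241, y_3 = 0.0724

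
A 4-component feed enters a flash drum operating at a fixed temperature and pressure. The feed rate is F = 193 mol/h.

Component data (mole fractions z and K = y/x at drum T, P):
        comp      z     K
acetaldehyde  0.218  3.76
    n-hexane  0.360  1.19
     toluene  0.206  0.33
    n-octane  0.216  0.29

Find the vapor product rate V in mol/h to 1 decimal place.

V = 64.1 mol/h

Newton–Raphson from V/F = 0.5:
  V/F = 0.500: g = -0.1300, g' = -0.775 → V/F = 0.332
Converged at V/F = 0.332.
Then V = V/F·F = 0.3322·193 = 64.1 mol/h and L = F − V = 128.9 mol/h.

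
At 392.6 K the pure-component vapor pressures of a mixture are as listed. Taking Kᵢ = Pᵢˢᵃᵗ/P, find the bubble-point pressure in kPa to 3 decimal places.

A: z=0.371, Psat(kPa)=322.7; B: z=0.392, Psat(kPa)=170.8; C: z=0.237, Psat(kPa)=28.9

At the bubble point ψ → 0, so ΣzᵢKᵢ = 1 with Kᵢ = Pᵢˢᵃᵗ/P ⇒ P = ΣzᵢPᵢˢᵃᵗ.
P = 0.371·322.7 + 0.392·170.8 + 0.237·28.9 = 193.525 kPa

Pbub = 193.525 kPa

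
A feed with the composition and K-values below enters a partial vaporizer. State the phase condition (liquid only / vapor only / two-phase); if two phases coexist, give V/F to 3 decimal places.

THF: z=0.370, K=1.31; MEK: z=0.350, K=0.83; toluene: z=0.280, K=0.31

liquid only

ΣzᵢKᵢ = 0.862; Σzᵢ/Kᵢ = 1.607.
Since ΣzᵢKᵢ < 1 the mixture is below its bubble point — single liquid phase.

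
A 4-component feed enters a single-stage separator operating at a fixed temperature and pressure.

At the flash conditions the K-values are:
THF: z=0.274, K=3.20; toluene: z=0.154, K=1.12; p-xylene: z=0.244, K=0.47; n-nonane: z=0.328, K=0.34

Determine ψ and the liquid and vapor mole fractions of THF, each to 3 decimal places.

Material balance + equilibrium reduce to Σ zᵢ(Kᵢ−1)/(1+ψ(Kᵢ−1)) = 0.
Check two-phase: ΣzᵢKᵢ = 1.275 > 1 and Σzᵢ/Kᵢ = 1.707 > 1, so g(0) = 0.275 > 0 and g(1) = -0.707 < 0.
Newton iteration, ψ⁰ = 0.5:
  ψ = 0.500: g = -0.1946, g' = -0.748 → ψ = 0.240
  ψ = 0.240: g = 0.0072, g' = -0.862 → ψ = 0.248
Converged at ψ = 0.248.
Compositions from xᵢ = zᵢ/(1+ψ(Kᵢ−1)), yᵢ = Kᵢxᵢ:
  THF: x = 0.177, y = 0.567
  toluene: x = 0.150, y = 0.167
  p-xylene: x = 0.281, y = 0.132
  n-nonane: x = 0.392, y = 0.133

ψ = 0.248, x_THF = 0.177, y_THF = 0.567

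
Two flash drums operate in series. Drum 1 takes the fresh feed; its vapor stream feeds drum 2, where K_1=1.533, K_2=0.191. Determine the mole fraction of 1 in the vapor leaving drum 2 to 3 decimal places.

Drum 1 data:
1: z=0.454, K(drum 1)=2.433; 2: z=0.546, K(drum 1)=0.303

Drum 1:
Material balance + equilibrium reduce to Σ zᵢ(Kᵢ−1)/(1+ψ₁(Kᵢ−1)) = 0.
Check two-phase: ΣzᵢKᵢ = 1.270 > 1 and Σzᵢ/Kᵢ = 1.989 > 1, so g(0) = 0.270 > 0 and g(1) = -0.989 < 0.
Newton iteration, ψ₁⁰ = 0.63:
  ψ₁ = 0.630: g = -0.3366, g' = -1.101 → ψ₁ = 0.324
  ψ₁ = 0.324: g = -0.0474, g' = -0.877 → ψ₁ = 0.270
Converged at ψ₁ = 0.270.
Drum-1 compositions:
  1: x = 0.327, y = 0.796
  2: x = 0.673, y = 0.204
Drum-2 feed = drum-1 vapor: z₂ = (0.7962, 0.2038).
Drum 2:
Rachford–Rice: g(ψ₂) = Σ zᵢ(Kᵢ−1)/(1+ψ₂(Kᵢ−1)) = 0.
Check two-phase: ΣzᵢKᵢ = 1.259 > 1 and Σzᵢ/Kᵢ = 1.587 > 1, so g(0) = 0.259 > 0 and g(1) = -0.587 < 0.
Newton–Raphson from ψ₂ = 0.5:
  ψ₂ = 0.500: g = 0.0581, g' = -0.517 → ψ₂ = 0.612
  ψ₂ = 0.612: g = -0.0069, g' = -0.653 → ψ₂ = 0.602
Converged at ψ₂ = 0.602.
  1: x = 0.603, y = 0.924
  2: x = 0.397, y = 0.076

y_1 (drum 2) = 0.924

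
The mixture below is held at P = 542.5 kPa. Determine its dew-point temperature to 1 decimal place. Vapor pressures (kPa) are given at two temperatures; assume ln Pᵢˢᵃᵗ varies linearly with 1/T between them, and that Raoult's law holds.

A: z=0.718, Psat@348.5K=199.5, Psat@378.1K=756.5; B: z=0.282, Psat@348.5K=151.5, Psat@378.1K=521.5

T = 372.9 K

Dew-point temperature: Σzᵢ·P/Pᵢˢᵃᵗ(T) = 1. Interpolate ln Pᵢˢᵃᵗ = aᵢ + bᵢ/T.
  T = 348.5 K: ΣzᵢP/Pᵢˢᵃᵗ = 2.9623
  T = 378.1 K: ΣzᵢP/Pᵢˢᵃᵗ = 0.8082
  T = 363.3 K: ΣzᵢP/Pᵢˢᵃᵗ = 1.5065
  T = 370.7 K: ΣzᵢP/Pᵢˢᵃᵗ = 1.0966
  T = 374.4 K: ΣzᵢP/Pᵢˢᵃᵗ = 0.9400
  T = 372.5 K: ΣzᵢP/Pᵢˢᵃᵗ = 1.0170
Interpolating between 372.5 K and 374.4 K gives T ≈ 372.9 K.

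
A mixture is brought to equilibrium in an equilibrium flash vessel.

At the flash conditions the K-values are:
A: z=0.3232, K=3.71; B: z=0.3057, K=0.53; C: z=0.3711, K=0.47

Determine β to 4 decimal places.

β = 0.3924

Iterate (Newton) starting at β = 0.5:
  β = 0.5000: g = -0.08349, g' = -0.7363 → β = 0.3866
  β = 0.3866: g = 0.00478, g' = -0.8318 → β = 0.3924
Converged at β = 0.3924.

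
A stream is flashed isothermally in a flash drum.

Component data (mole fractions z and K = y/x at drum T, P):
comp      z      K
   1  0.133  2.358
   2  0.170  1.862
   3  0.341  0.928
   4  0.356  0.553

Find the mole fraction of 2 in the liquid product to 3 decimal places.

x_2 = 0.124

Material balance + equilibrium reduce to Σ zᵢ(Kᵢ−1)/(1+ψ(Kᵢ−1)) = 0.
g(0) = ΣzᵢKᵢ − 1 = 0.143 and g(1) = 1 − Σzᵢ/Kᵢ = -0.159, so a root lies in (0, 1).
Newton iteration, ψ⁰ = 0.5:
  ψ = 0.500: g = -0.0204, g' = -0.269 → ψ = 0.424
  ψ = 0.424: g = 0.0003, g' = -0.277 → ψ = 0.425
Converged at ψ = 0.425.
Compositions from xᵢ = zᵢ/(1+ψ(Kᵢ−1)), yᵢ = Kᵢxᵢ:
  1: x = 0.084, y = 0.199
  2: x = 0.124, y = 0.232
  3: x = 0.352, y = 0.326
  4: x = 0.439, y = 0.243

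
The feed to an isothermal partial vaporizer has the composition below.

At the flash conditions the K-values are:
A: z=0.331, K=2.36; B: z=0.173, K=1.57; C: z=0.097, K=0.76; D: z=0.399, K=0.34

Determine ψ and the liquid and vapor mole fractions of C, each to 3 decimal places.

ψ = 0.381, x_C = 0.107, y_C = 0.081

Rachford–Rice: g(ψ) = Σ zᵢ(Kᵢ−1)/(1+ψ(Kᵢ−1)) = 0.
Feasibility: ΣzᵢKᵢ = 1.262, Σzᵢ/Kᵢ = 1.552 — both > 1, two phases present.
Newton–Raphson from ψ = 0.39:
  ψ = 0.390: g = -0.0055, g' = -0.621 → ψ = 0.381
Converged at ψ = 0.381.
Compositions from xᵢ = zᵢ/(1+ψ(Kᵢ−1)), yᵢ = Kᵢxᵢ:
  A: x = 0.218, y = 0.514
  B: x = 0.142, y = 0.223
  C: x = 0.107, y = 0.081
  D: x = 0.533, y = 0.181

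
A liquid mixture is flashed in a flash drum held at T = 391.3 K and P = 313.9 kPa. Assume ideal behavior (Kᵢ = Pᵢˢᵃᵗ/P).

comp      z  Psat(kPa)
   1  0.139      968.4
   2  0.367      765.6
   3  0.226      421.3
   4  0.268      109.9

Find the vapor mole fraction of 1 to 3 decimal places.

y_1 = 0.153

Raoult's law: Kᵢ = Pᵢˢᵃᵗ/P = Pᵢˢᵃᵗ/313.9.
  K_1 = 968.4/313.9 = 3.08506, K_2 = 765.6/313.9 = 2.43899, K_3 = 421.3/313.9 = 1.34215, K_4 = 109.9/313.9 = 0.35011
Rachford–Rice: g(ψ) = Σ zᵢ(Kᵢ−1)/(1+ψ(Kᵢ−1)) = 0.
Feasibility: ΣzᵢKᵢ = 1.721, Σzᵢ/Kᵢ = 1.129 — both > 1, two phases present.
Newton iteration, ψ⁰ = 0.5:
  ψ = 0.500: g = 0.2570, g' = -0.670 → ψ = 0.884
  ψ = 0.884: g = -0.0155, g' = -0.863 → ψ = 0.866
Converged at ψ = 0.866.
Compositions from xᵢ = zᵢ/(1+ψ(Kᵢ−1)), yᵢ = Kᵢxᵢ:
  1: x = 0.050, y = 0.153
  2: x = 0.163, y = 0.399
  3: x = 0.174, y = 0.234
  4: x = 0.613, y = 0.214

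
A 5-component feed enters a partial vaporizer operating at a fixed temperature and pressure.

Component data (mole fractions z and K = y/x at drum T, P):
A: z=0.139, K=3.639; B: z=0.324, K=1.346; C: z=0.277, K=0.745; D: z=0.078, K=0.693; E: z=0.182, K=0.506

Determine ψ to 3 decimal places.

Material balance + equilibrium reduce to Σ zᵢ(Kᵢ−1)/(1+ψ(Kᵢ−1)) = 0.
Feasibility: ΣzᵢKᵢ = 1.294, Σzᵢ/Kᵢ = 1.123 — both > 1, two phases present.
Iterate (Newton) starting at ψ = 0.36:
  ψ = 0.360: g = 0.0737, g' = -0.382 → ψ = 0.553
  ψ = 0.553: g = 0.0085, g' = -0.307 → ψ = 0.581
Converged at ψ = 0.581.

ψ = 0.581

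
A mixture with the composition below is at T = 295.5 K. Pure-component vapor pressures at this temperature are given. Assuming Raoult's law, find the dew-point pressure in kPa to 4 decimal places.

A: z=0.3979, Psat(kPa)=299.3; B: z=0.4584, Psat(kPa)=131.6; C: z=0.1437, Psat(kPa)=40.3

Pdew = 119.3535 kPa

At the dew point ψ → 1, so Σzᵢ/Kᵢ = 1 with Kᵢ = Pᵢˢᵃᵗ/P ⇒ 1/P = Σzᵢ/Pᵢˢᵃᵗ.
1/P = 0.3979/299.3 + 0.4584/131.6 + 0.1437/40.3 = 0.0083785 ⇒ P = 119.3535 kPa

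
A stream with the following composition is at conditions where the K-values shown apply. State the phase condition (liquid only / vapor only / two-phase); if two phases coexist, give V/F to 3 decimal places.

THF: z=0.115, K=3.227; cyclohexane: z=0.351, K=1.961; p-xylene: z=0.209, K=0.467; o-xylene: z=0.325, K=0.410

two-phase, V/F = 0.378

ΣzᵢKᵢ = 1.290; Σzᵢ/Kᵢ = 1.455.
Both exceed 1, so a two-phase solution exists.
Rachford–Rice: g(ψ) = Σ zᵢ(Kᵢ−1)/(1+ψ(Kᵢ−1)) = 0.
Iterate (Newton) starting at ψ = 0.5:
  ψ = 0.500: g = -0.0748, g' = -0.614 → ψ = 0.378
Converged at ψ = 0.378.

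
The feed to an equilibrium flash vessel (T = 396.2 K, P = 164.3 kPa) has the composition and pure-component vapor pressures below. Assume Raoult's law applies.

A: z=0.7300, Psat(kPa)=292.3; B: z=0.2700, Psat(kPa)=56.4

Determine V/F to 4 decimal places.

Raoult's law: Kᵢ = Pᵢˢᵃᵗ/P = Pᵢˢᵃᵗ/164.3.
  K_A = 292.3/164.3 = 1.779063, K_B = 56.4/164.3 = 0.343274
Material balance + equilibrium reduce to Σ zᵢ(Kᵢ−1)/(1+V/F(Kᵢ−1)) = 0.
g(0) = ΣzᵢKᵢ − 1 = 0.3914 and g(1) = 1 − Σzᵢ/Kᵢ = -0.1969, so a root lies in (0, 1).
Binary case is linear: z₁(K₁−1)(1+V/F(K₂−1)) + z₂(K₂−1)(1+V/F(K₁−1)) = 0
⇒ V/F = [z₁(K₁−1)+z₂(K₂−1)] / [−(K₁−1)(K₂−1)] = 0.39140/0.51163 = 0.7650

V/F = 0.7650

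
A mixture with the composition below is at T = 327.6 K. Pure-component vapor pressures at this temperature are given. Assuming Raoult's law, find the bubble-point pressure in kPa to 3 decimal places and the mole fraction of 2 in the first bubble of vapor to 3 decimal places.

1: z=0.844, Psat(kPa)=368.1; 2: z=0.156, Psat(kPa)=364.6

At the bubble point ψ → 0, so ΣzᵢKᵢ = 1 with Kᵢ = Pᵢˢᵃᵗ/P ⇒ P = ΣzᵢPᵢˢᵃᵗ.
P = 0.844·368.1 + 0.156·364.6 = 367.554 kPa
yᵢ = zᵢPᵢˢᵃᵗ/P ⇒ y_2 = 0.156·364.6/367.554 = 0.155

Pbub = 367.554 kPa, y_2 = 0.155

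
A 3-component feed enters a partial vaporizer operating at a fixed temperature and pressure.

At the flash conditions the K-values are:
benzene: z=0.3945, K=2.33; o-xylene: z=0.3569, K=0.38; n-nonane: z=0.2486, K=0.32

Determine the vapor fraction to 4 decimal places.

Let ψ = V/F and solve Σ zᵢ(Kᵢ−1)/(1+ψ(Kᵢ−1)) = 0.
Check two-phase: ΣzᵢKᵢ = 1.1344 > 1 and Σzᵢ/Kᵢ = 1.8854 > 1, so g(0) = 0.1344 > 0 and g(1) = -0.8854 < 0.
Iterate (Newton) starting at ψ = 0.38:
  ψ = 0.3800: g = -0.16889, g' = -0.7517 → ψ = 0.1553
  ψ = 0.1553: g = 0.00098, g' = -0.7910 → ψ = 0.1566
Converged at ψ = 0.1566.

ψ = 0.1566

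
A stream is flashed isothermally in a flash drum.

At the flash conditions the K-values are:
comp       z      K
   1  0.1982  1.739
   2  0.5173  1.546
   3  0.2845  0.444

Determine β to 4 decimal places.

β = 0.8092

Rachford–Rice: g(β) = Σ zᵢ(Kᵢ−1)/(1+β(Kᵢ−1)) = 0.
Feasibility: ΣzᵢKᵢ = 1.2707, Σzᵢ/Kᵢ = 1.0893 — both > 1, two phases present.
Iterate (Newton) starting at β = 0.3:
  β = 0.3000: g = 0.17273, g' = -0.3131 → β = 0.8517
  β = 0.8517: g = -0.01780, g' = -0.4300 → β = 0.8103
  β = 0.8103: g = -0.00047, g' = -0.4078 → β = 0.8092
Converged at β = 0.8092.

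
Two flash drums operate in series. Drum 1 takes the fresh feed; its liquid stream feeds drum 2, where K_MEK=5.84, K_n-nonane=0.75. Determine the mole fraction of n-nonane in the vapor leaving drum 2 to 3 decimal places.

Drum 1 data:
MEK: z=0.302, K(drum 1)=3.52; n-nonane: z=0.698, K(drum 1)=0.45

y_n-nonane (drum 2) = 0.713

Drum 1:
Let ψ₁ = V/F and solve Σ zᵢ(Kᵢ−1)/(1+ψ₁(Kᵢ−1)) = 0.
Feasibility: ΣzᵢKᵢ = 1.377, Σzᵢ/Kᵢ = 1.637 — both > 1, two phases present.
Binary case is linear: z₁(K₁−1)(1+ψ₁(K₂−1)) + z₂(K₂−1)(1+ψ₁(K₁−1)) = 0
⇒ ψ₁ = [z₁(K₁−1)+z₂(K₂−1)] / [−(K₁−1)(K₂−1)] = 0.3771/1.3860 = 0.272
Drum-1 compositions:
  MEK: x = 0.179, y = 0.631
  n-nonane: x = 0.821, y = 0.369
Drum-2 feed = drum-1 liquid: z₂ = (0.1792, 0.8208).
Drum 2:
Material balance + equilibrium reduce to Σ zᵢ(Kᵢ−1)/(1+ψ₂(Kᵢ−1)) = 0.
g(0) = ΣzᵢKᵢ − 1 = 0.662 and g(1) = 1 − Σzᵢ/Kᵢ = -0.125, so a root lies in (0, 1).
Newton–Raphson from ψ₂ = 0.41:
  ψ₂ = 0.410: g = 0.0619, g' = -0.535 → ψ₂ = 0.526
  ψ₂ = 0.526: g = 0.0084, g' = -0.402 → ψ₂ = 0.547
Converged at ψ₂ = 0.547.
  MEK: x = 0.049, y = 0.287
  n-nonane: x = 0.951, y = 0.713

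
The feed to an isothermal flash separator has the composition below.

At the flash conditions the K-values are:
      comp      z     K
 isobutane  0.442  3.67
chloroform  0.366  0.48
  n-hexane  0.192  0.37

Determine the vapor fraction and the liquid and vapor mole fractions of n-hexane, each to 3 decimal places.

Let ψ = V/F and solve Σ zᵢ(Kᵢ−1)/(1+ψ(Kᵢ−1)) = 0.
Check two-phase: ΣzᵢKᵢ = 1.869 > 1 and Σzᵢ/Kᵢ = 1.402 > 1, so g(0) = 0.869 > 0 and g(1) = -0.402 < 0.
Iterate (Newton) starting at ψ = 0.5:
  ψ = 0.500: g = 0.0716, g' = -0.921 → ψ = 0.578
  ψ = 0.578: g = 0.0019, g' = -0.878 → ψ = 0.580
Converged at ψ = 0.580.
Compositions from xᵢ = zᵢ/(1+ψ(Kᵢ−1)), yᵢ = Kᵢxᵢ:
  isobutane: x = 0.173, y = 0.637
  chloroform: x = 0.524, y = 0.252
  n-hexane: x = 0.303, y = 0.112

ψ = 0.580, x_n-hexane = 0.303, y_n-hexane = 0.112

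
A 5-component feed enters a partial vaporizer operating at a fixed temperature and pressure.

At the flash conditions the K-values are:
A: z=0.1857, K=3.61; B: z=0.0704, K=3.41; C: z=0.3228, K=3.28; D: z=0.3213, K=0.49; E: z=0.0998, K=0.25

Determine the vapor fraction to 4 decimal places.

Material balance + equilibrium reduce to Σ zᵢ(Kᵢ−1)/(1+ψ(Kᵢ−1)) = 0.
Check two-phase: ΣzᵢKᵢ = 2.1516 > 1 and Σzᵢ/Kᵢ = 1.2254 > 1, so g(0) = 1.1516 > 0 and g(1) = -0.2254 < 0.
Newton–Raphson from ψ = 0.68:
  ψ = 0.6800: g = 0.12393, g' = -0.9107 → ψ = 0.8161
  ψ = 0.8161: g = -0.00431, g' = -0.9989 → ψ = 0.8118
Converged at ψ = 0.8118.

ψ = 0.8118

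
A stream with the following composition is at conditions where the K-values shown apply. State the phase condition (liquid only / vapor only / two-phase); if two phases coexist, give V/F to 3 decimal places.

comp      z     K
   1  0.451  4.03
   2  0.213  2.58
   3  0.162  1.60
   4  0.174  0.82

vapor only

ΣzᵢKᵢ = 2.769; Σzᵢ/Kᵢ = 0.508.
Since Σzᵢ/Kᵢ < 1 the mixture is above its dew point — single vapor phase.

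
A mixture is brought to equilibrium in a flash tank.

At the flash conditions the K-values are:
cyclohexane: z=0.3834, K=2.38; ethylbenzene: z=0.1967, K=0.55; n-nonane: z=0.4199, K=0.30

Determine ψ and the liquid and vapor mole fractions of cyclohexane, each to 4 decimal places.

ψ = 0.1688, x_cyclohexane = 0.3110, y_cyclohexane = 0.7401

Let ψ = V/F and solve Σ zᵢ(Kᵢ−1)/(1+ψ(Kᵢ−1)) = 0.
Check two-phase: ΣzᵢKᵢ = 1.1466 > 1 and Σzᵢ/Kᵢ = 1.9184 > 1, so g(0) = 0.1466 > 0 and g(1) = -0.9184 < 0.
Newton–Raphson from ψ = 0.5:
  ψ = 0.5000: g = -0.25334, g' = -0.8089 → ψ = 0.1868
  ψ = 0.1868: g = -0.01415, g' = -0.7813 → ψ = 0.1687
  ψ = 0.1687: g = 0.00009, g' = -0.7916 → ψ = 0.1688
Converged at ψ = 0.1688.
Compositions from xᵢ = zᵢ/(1+ψ(Kᵢ−1)), yᵢ = Kᵢxᵢ:
  cyclohexane: x = 0.3110, y = 0.7401
  ethylbenzene: x = 0.2129, y = 0.1171
  n-nonane: x = 0.4762, y = 0.1429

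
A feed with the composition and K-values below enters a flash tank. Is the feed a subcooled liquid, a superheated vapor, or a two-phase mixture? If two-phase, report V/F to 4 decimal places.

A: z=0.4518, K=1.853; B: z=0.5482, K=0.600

two-phase, V/F = 0.4868

ΣzᵢKᵢ = 1.1661; Σzᵢ/Kᵢ = 1.1575.
Both exceed 1, so a two-phase solution exists.
Rachford–Rice: g(ψ) = Σ zᵢ(Kᵢ−1)/(1+ψ(Kᵢ−1)) = 0.
Binary case is linear: z₁(K₁−1)(1+ψ(K₂−1)) + z₂(K₂−1)(1+ψ(K₁−1)) = 0
⇒ ψ = [z₁(K₁−1)+z₂(K₂−1)] / [−(K₁−1)(K₂−1)] = 0.16611/0.34120 = 0.4868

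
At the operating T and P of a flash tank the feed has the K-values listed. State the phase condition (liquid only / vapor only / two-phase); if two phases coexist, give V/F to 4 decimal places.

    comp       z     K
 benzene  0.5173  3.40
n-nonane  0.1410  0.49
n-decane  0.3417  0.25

two-phase, V/F = 0.5491

ΣzᵢKᵢ = 1.9133; Σzᵢ/Kᵢ = 1.8067.
Both exceed 1, so a two-phase solution exists.
Rachford–Rice: g(ψ) = Σ zᵢ(Kᵢ−1)/(1+ψ(Kᵢ−1)) = 0.
Iterate (Newton) starting at ψ = 0.5:
  ψ = 0.5000: g = 0.05776, g' = -1.1738 → ψ = 0.5492
  ψ = 0.5492: g = -0.00009, g' = -1.1810 → ψ = 0.5491
Converged at ψ = 0.5491.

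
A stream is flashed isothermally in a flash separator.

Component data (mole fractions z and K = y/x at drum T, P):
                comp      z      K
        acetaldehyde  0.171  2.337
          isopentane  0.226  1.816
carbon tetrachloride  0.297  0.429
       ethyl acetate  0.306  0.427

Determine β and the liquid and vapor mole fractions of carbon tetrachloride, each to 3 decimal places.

β = 0.111, x_carbon tetrachloride = 0.317, y_carbon tetrachloride = 0.136

Newton–Raphson from β = 0.5:
  β = 0.500: g = -0.2151, g' = -0.573 → β = 0.124
  β = 0.124: g = -0.0079, g' = -0.577 → β = 0.111
Converged at β = 0.111.
Compositions from xᵢ = zᵢ/(1+β(Kᵢ−1)), yᵢ = Kᵢxᵢ:
  acetaldehyde: x = 0.149, y = 0.348
  isopentane: x = 0.207, y = 0.376
  carbon tetrachloride: x = 0.317, y = 0.136
  ethyl acetate: x = 0.327, y = 0.140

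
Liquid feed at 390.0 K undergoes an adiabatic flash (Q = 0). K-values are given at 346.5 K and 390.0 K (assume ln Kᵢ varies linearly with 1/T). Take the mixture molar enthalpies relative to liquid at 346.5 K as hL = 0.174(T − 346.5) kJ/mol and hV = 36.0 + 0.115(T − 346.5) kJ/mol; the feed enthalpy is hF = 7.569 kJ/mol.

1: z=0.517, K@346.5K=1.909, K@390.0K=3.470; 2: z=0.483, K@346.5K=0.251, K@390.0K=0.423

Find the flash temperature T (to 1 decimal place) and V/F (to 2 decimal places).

Adiabatic flash: solve Rachford–Rice at each trial T, then check hF = ψ·hV(T) + (1−ψ)·hL(T).
  T = 346.5 K: K = (1.909, 0.251), RR gives ψ = 0.159, H_out = 5.720 kJ/mol
  T = 390.0 K: K = (3.470, 0.423), RR gives ψ = 0.700, H_out = 30.988 kJ/mol
  T = 368.2 K: K = (2.618, 0.331), RR gives ψ = 0.474, H_out = 20.229 kJ/mol
  T = 357.4 K: K = (2.248, 0.290), RR gives ψ = 0.341, H_out = 13.939 kJ/mol
  T = 351.9 K: K = (2.073, 0.270), RR gives ψ = 0.258, H_out = 10.131 kJ/mol
  T = 349.2 K: K = (1.990, 0.260), RR gives ψ = 0.211, H_out = 8.028 kJ/mol
  T = 347.9 K: K = (1.951, 0.256), RR gives ψ = 0.187, H_out = 6.945 kJ/mol
Linear interpolation between T = 347.9 (H_out = 6.945) and T = 349.2 (H_out = 8.028) on hF = 7.569 gives T ≈ 348.6 K, at which ψ = 0.20.

T = 348.6 K, V/F = 0.20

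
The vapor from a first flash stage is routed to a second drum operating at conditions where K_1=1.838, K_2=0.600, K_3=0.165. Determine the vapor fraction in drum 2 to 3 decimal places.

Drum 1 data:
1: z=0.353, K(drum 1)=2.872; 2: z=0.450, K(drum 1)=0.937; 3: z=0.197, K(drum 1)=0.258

Drum 1:
Material balance + equilibrium reduce to Σ zᵢ(Kᵢ−1)/(1+ψ₁(Kᵢ−1)) = 0.
g(0) = ΣzᵢKᵢ − 1 = 0.486 and g(1) = 1 − Σzᵢ/Kᵢ = -0.367, so a root lies in (0, 1).
Iterate (Newton) starting at ψ₁ = 0.35:
  ψ₁ = 0.350: g = 0.1728, g' = -0.651 → ψ₁ = 0.615
  ψ₁ = 0.615: g = 0.0086, g' = -0.636 → ψ₁ = 0.629
Converged at ψ₁ = 0.629.
Drum-1 compositions:
  1: x = 0.162, y = 0.466
  2: x = 0.469, y = 0.439
  3: x = 0.369, y = 0.095
Drum-2 feed = drum-1 vapor: z₂ = (0.4657, 0.4390, 0.0953).
Drum 2:
Let ψ₂ = V/F and solve Σ zᵢ(Kᵢ−1)/(1+ψ₂(Kᵢ−1)) = 0.
Feasibility: ΣzᵢKᵢ = 1.135, Σzᵢ/Kᵢ = 1.563 — both > 1, two phases present.
Newton iteration, ψ₂⁰ = 0.43:
  ψ₂ = 0.430: g = -0.0494, g' = -0.441 → ψ₂ = 0.318
  ψ₂ = 0.318: g = -0.0014, g' = -0.419 → ψ₂ = 0.315
Converged at ψ₂ = 0.315.
  1: x = 0.369, y = 0.677
  2: x = 0.502, y = 0.301
  3: x = 0.129, y = 0.021

V/F (drum 2) = 0.315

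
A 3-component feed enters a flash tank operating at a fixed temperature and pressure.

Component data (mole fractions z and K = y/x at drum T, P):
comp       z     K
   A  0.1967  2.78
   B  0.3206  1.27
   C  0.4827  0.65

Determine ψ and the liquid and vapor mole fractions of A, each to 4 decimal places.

ψ = 0.7203, x_A = 0.0862, y_A = 0.2396

Let ψ = V/F and solve Σ zᵢ(Kᵢ−1)/(1+ψ(Kᵢ−1)) = 0.
g(0) = ΣzᵢKᵢ − 1 = 0.2677 and g(1) = 1 − Σzᵢ/Kᵢ = -0.0658, so a root lies in (0, 1).
Newton iteration, ψ⁰ = 0.66:
  ψ = 0.6600: g = 0.01477, g' = -0.2486 → ψ = 0.7194
  ψ = 0.7194: g = 0.00021, g' = -0.2418 → ψ = 0.7203
Converged at ψ = 0.7203.
Compositions from xᵢ = zᵢ/(1+ψ(Kᵢ−1)), yᵢ = Kᵢxᵢ:
  A: x = 0.0862, y = 0.2396
  B: x = 0.2684, y = 0.3409
  C: x = 0.6454, y = 0.4195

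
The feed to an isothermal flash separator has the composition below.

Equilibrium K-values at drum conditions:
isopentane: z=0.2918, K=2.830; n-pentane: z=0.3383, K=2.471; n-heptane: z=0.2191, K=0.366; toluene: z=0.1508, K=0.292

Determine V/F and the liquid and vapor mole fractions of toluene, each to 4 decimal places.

V/F = 0.7187, x_toluene = 0.3070, y_toluene = 0.0896

Material balance + equilibrium reduce to Σ zᵢ(Kᵢ−1)/(1+V/F(Kᵢ−1)) = 0.
Check two-phase: ΣzᵢKᵢ = 1.7860 > 1 and Σzᵢ/Kᵢ = 1.3551 > 1, so g(0) = 0.7860 > 0 and g(1) = -0.3551 < 0.
Newton iteration, V/F⁰ = 0.5:
  V/F = 0.5000: g = 0.19693, g' = -0.8794 → V/F = 0.7239
  V/F = 0.7239: g = -0.00509, g' = -0.9715 → V/F = 0.7187
Converged at V/F = 0.7187.
Compositions from xᵢ = zᵢ/(1+V/F(Kᵢ−1)), yᵢ = Kᵢxᵢ:
  isopentane: x = 0.1260, y = 0.3567
  n-pentane: x = 0.1644, y = 0.4064
  n-heptane: x = 0.4025, y = 0.1473
  toluene: x = 0.3070, y = 0.0896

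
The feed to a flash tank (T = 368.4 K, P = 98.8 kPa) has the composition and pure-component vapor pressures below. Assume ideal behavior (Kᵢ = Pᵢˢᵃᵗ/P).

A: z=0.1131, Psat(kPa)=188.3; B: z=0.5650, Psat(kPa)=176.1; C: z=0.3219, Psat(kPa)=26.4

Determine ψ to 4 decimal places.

Raoult's law: Kᵢ = Pᵢˢᵃᵗ/P = Pᵢˢᵃᵗ/98.8.
  K_A = 188.3/98.8 = 1.905870, K_B = 176.1/98.8 = 1.782389, K_C = 26.4/98.8 = 0.267206
Material balance + equilibrium reduce to Σ zᵢ(Kᵢ−1)/(1+ψ(Kᵢ−1)) = 0.
g(0) = ΣzᵢKᵢ − 1 = 0.3086 and g(1) = 1 − Σzᵢ/Kᵢ = -0.5810, so a root lies in (0, 1).
Iterate (Newton) starting at ψ = 0.67:
  ψ = 0.6700: g = -0.10963, g' = -0.8519 → ψ = 0.5413
  ψ = 0.5413: g = -0.01170, g' = -0.6873 → ψ = 0.5243
  ψ = 0.5243: g = -0.00013, g' = -0.6724 → ψ = 0.5241
Converged at ψ = 0.5241.

ψ = 0.5241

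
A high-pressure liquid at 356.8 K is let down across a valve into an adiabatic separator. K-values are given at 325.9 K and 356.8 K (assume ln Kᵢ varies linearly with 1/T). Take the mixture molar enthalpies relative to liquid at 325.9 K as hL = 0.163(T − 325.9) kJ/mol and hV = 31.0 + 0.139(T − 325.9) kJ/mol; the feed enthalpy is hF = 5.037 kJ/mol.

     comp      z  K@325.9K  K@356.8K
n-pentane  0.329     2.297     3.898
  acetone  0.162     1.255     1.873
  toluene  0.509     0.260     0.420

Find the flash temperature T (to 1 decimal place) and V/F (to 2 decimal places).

T = 327.8 K, V/F = 0.15

Adiabatic flash: solve Rachford–Rice at each trial T, then check hF = ψ·hV(T) + (1−ψ)·hL(T).
  T = 325.9 K: K = (2.297, 1.255, 0.260), RR gives ψ = 0.115, H_out = 3.555 kJ/mol
  T = 356.8 K: K = (3.898, 1.873, 0.420), RR gives ψ = 0.586, H_out = 22.757 kJ/mol
  T = 341.4 K: K = (3.031, 1.548, 0.334), RR gives ψ = 0.377, H_out = 14.061 kJ/mol
  T = 333.6 K: K = (2.645, 1.396, 0.295), RR gives ψ = 0.258, H_out = 9.200 kJ/mol
  T = 329.8 K: K = (2.469, 1.326, 0.278), RR gives ψ = 0.192, H_out = 6.558 kJ/mol
  T = 327.9 K: K = (2.384, 1.291, 0.269), RR gives ψ = 0.155, H_out = 5.138 kJ/mol
Linear interpolation between T = 325.9 (H_out = 3.555) and T = 327.9 (H_out = 5.138) on hF = 5.037 gives T ≈ 327.8 K, at which ψ = 0.15.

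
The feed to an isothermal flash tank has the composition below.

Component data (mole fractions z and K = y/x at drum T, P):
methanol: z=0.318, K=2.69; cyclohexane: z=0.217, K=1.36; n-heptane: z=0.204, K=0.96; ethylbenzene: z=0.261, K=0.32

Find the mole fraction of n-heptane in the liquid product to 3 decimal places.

x_n-heptane = 0.209

Material balance + equilibrium reduce to Σ zᵢ(Kᵢ−1)/(1+β(Kᵢ−1)) = 0.
Check two-phase: ΣzᵢKᵢ = 1.430 > 1 and Σzᵢ/Kᵢ = 1.306 > 1, so g(0) = 0.430 > 0 and g(1) = -0.306 < 0.
Newton iteration, β⁰ = 0.5:
  β = 0.500: g = 0.0803, g' = -0.564 → β = 0.642
  β = 0.642: g = -0.0023, g' = -0.608 → β = 0.638
Converged at β = 0.638.
Compositions from xᵢ = zᵢ/(1+β(Kᵢ−1)), yᵢ = Kᵢxᵢ:
  methanol: x = 0.153, y = 0.411
  cyclohexane: x = 0.176, y = 0.240
  n-heptane: x = 0.209, y = 0.201
  ethylbenzene: x = 0.461, y = 0.148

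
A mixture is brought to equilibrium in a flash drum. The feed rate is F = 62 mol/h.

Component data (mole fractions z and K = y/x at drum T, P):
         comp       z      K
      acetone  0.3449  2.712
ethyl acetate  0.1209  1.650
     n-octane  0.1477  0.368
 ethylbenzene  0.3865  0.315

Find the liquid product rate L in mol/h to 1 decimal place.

Iterate (Newton) starting at β = 0.63:
  β = 0.6300: g = -0.28102, g' = -0.9838 → β = 0.3444
  β = 0.3444: g = -0.03011, g' = -0.8412 → β = 0.3086
  β = 0.3086: g = 0.00016, g' = -0.8509 → β = 0.3087
Converged at β = 0.3087.
Then V = β·F = 0.3087·62 = 19.1 mol/h and L = F − V = 42.9 mol/h.

L = 42.9 mol/h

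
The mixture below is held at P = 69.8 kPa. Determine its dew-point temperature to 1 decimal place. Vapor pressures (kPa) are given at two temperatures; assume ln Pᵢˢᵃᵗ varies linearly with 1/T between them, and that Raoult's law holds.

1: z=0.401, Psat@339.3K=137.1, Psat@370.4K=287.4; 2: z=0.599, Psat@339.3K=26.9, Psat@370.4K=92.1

Dew-point temperature: Σzᵢ·P/Pᵢˢᵃᵗ(T) = 1. Interpolate ln Pᵢˢᵃᵗ = aᵢ + bᵢ/T.
  T = 339.3 K: ΣzᵢP/Pᵢˢᵃᵗ = 1.7584
  T = 370.4 K: ΣzᵢP/Pᵢˢᵃᵗ = 0.5514
  T = 354.9 K: ΣzᵢP/Pᵢˢᵃᵗ = 0.9546
  T = 347.1 K: ΣzᵢP/Pᵢˢᵃᵗ = 1.2856
  T = 351.0 K: ΣzᵢP/Pᵢˢᵃᵗ = 1.1057
  T = 352.9 K: ΣzᵢP/Pᵢˢᵃᵗ = 1.0288
Interpolating between 352.9 K and 354.9 K gives T ≈ 353.7 K.

T = 353.7 K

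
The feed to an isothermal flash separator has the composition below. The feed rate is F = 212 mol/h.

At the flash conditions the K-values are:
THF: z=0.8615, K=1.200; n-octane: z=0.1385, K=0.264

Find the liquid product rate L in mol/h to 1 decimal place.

Material balance + equilibrium reduce to Σ zᵢ(Kᵢ−1)/(1+ψ(Kᵢ−1)) = 0.
g(0) = ΣzᵢKᵢ − 1 = 0.0704 and g(1) = 1 − Σzᵢ/Kᵢ = -0.2425, so a root lies in (0, 1).
Binary case is linear: z₁(K₁−1)(1+ψ(K₂−1)) + z₂(K₂−1)(1+ψ(K₁−1)) = 0
⇒ ψ = [z₁(K₁−1)+z₂(K₂−1)] / [−(K₁−1)(K₂−1)] = 0.07036/0.14720 = 0.4780
Then V = ψ·F = 0.4780·212 = 101.3 mol/h and L = F − V = 110.7 mol/h.

L = 110.7 mol/h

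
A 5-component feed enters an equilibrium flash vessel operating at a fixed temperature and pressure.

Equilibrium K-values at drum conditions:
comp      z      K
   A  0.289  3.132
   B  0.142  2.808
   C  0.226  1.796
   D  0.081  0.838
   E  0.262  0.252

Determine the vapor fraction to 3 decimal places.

Material balance + equilibrium reduce to Σ zᵢ(Kᵢ−1)/(1+ψ(Kᵢ−1)) = 0.
Check two-phase: ΣzᵢKᵢ = 1.844 > 1 and Σzᵢ/Kᵢ = 1.405 > 1, so g(0) = 0.844 > 0 and g(1) = -0.405 < 0.
Newton iteration, ψ⁰ = 0.69:
  ψ = 0.690: g = 0.0599, g' = -0.995 → ψ = 0.750
  ψ = 0.750: g = -0.0029, g' = -1.098 → ψ = 0.748
Converged at ψ = 0.748.

ψ = 0.748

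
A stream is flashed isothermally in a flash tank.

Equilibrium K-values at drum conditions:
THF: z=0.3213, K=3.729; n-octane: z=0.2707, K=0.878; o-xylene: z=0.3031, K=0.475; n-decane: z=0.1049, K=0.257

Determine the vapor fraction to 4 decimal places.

ψ = 0.4944

Let ψ = V/F and solve Σ zᵢ(Kᵢ−1)/(1+ψ(Kᵢ−1)) = 0.
Check two-phase: ΣzᵢKᵢ = 1.6067 > 1 and Σzᵢ/Kᵢ = 1.4408 > 1, so g(0) = 0.6067 > 0 and g(1) = -0.4408 < 0.
Iterate (Newton) starting at ψ = 0.63:
  ψ = 0.6300: g = -0.09763, g' = -0.7195 → ψ = 0.4943
  ψ = 0.4943: g = 0.00005, g' = -0.7352 → ψ = 0.4944
Converged at ψ = 0.4944.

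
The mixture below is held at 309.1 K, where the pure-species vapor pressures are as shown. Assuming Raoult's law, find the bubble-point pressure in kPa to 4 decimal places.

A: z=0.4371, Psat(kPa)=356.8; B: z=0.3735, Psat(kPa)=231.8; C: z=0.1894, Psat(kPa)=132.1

Pbub = 267.5543 kPa

At the bubble point ψ → 0, so ΣzᵢKᵢ = 1 with Kᵢ = Pᵢˢᵃᵗ/P ⇒ P = ΣzᵢPᵢˢᵃᵗ.
P = 0.4371·356.8 + 0.3735·231.8 + 0.1894·132.1 = 267.5543 kPa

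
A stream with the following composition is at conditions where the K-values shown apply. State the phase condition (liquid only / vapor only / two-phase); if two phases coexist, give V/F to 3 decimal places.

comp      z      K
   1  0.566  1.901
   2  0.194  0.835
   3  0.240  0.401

ΣzᵢKᵢ = 1.334; Σzᵢ/Kᵢ = 1.129.
Both exceed 1, so a two-phase solution exists.
Material balance + equilibrium reduce to Σ zᵢ(Kᵢ−1)/(1+ψ(Kᵢ−1)) = 0.
Newton iteration, ψ⁰ = 0.36:
  ψ = 0.360: g = 0.1678, g' = -0.408 → ψ = 0.771
  ψ = 0.771: g = -0.0030, g' = -0.464 → ψ = 0.765
Converged at ψ = 0.765.

two-phase, V/F = 0.765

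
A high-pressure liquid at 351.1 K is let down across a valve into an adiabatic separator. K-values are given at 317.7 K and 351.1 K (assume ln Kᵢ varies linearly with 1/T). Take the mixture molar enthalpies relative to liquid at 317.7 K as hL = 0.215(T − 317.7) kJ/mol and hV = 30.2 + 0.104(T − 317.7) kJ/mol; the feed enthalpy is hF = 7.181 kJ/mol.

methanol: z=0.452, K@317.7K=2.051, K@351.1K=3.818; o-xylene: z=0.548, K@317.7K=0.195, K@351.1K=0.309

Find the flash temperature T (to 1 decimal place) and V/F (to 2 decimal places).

Adiabatic flash: solve Rachford–Rice at each trial T, then check hF = ψ·hV(T) + (1−ψ)·hL(T).
  T = 317.7 K: K = (2.051, 0.195), RR gives ψ = 0.040, H_out = 1.210 kJ/mol
  T = 351.1 K: K = (3.818, 0.309), RR gives ψ = 0.460, H_out = 19.359 kJ/mol
  T = 334.4 K: K = (2.842, 0.248), RR gives ψ = 0.304, H_out = 12.203 kJ/mol
  T = 326.0 K: K = (2.422, 0.221), RR gives ψ = 0.195, H_out = 7.481 kJ/mol
  T = 321.9 K: K = (2.233, 0.208), RR gives ψ = 0.126, H_out = 4.656 kJ/mol
  T = 323.9 K: K = (2.324, 0.214), RR gives ψ = 0.161, H_out = 6.089 kJ/mol
Linear interpolation between T = 323.9 (H_out = 6.089) and T = 326.0 (H_out = 7.481) on hF = 7.181 gives T ≈ 325.5 K, at which ψ = 0.19.

T = 325.5 K, V/F = 0.19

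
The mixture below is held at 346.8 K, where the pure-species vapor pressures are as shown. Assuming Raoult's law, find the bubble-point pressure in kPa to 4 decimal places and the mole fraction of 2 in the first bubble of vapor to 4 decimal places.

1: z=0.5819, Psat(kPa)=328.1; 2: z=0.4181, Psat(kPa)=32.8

Pbub = 204.6351 kPa, y_2 = 0.0670

At the bubble point ψ → 0, so ΣzᵢKᵢ = 1 with Kᵢ = Pᵢˢᵃᵗ/P ⇒ P = ΣzᵢPᵢˢᵃᵗ.
P = 0.5819·328.1 + 0.4181·32.8 = 204.6351 kPa
yᵢ = zᵢPᵢˢᵃᵗ/P ⇒ y_2 = 0.4181·32.8/204.6351 = 0.0670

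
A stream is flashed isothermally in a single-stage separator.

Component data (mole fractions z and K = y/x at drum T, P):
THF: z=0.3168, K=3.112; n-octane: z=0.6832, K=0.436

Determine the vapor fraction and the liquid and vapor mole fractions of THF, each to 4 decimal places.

Binary case is linear: z₁(K₁−1)(1+ψ(K₂−1)) + z₂(K₂−1)(1+ψ(K₁−1)) = 0
⇒ ψ = [z₁(K₁−1)+z₂(K₂−1)] / [−(K₁−1)(K₂−1)] = 0.28376/1.19117 = 0.2382
Compositions from xᵢ = zᵢ/(1+ψ(Kᵢ−1)), yᵢ = Kᵢxᵢ:
  THF: x = 0.2108, y = 0.6559
  n-octane: x = 0.7892, y = 0.3441

ψ = 0.2382, x_THF = 0.2108, y_THF = 0.6559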